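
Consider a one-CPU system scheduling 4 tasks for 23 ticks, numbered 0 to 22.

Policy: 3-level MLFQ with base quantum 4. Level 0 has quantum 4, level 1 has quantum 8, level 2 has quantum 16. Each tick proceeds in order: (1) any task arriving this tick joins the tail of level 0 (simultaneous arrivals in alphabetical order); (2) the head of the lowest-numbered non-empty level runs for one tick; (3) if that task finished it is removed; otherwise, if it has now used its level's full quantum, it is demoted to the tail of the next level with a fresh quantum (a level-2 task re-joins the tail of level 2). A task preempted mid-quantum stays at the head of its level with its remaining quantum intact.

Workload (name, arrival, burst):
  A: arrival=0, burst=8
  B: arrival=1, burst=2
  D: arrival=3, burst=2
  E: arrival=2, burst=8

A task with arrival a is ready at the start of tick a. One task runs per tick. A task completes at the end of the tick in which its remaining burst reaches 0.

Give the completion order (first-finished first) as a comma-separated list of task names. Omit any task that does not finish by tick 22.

t=0: L0/L1/L2 = A/-/- → run A
t=1: L0/L1/L2 = AB/-/- → run A
t=2: L0/L1/L2 = ABE/-/- → run A
t=3: L0/L1/L2 = ABED/-/- → run A
t=4: L0/L1/L2 = BED/A/- → run B
t=5: L0/L1/L2 = BED/A/- → run B
t=6: L0/L1/L2 = ED/A/- → run E
t=7: L0/L1/L2 = ED/A/- → run E
t=8: L0/L1/L2 = ED/A/- → run E
t=9: L0/L1/L2 = ED/A/- → run E
t=10: L0/L1/L2 = D/AE/- → run D
t=11: L0/L1/L2 = D/AE/- → run D
t=12: L0/L1/L2 = -/AE/- → run A
t=13: L0/L1/L2 = -/AE/- → run A
t=14: L0/L1/L2 = -/AE/- → run A
t=15: L0/L1/L2 = -/AE/- → run A
t=16: L0/L1/L2 = -/E/- → run E
t=17: L0/L1/L2 = -/E/- → run E
t=18: L0/L1/L2 = -/E/- → run E
t=19: L0/L1/L2 = -/E/- → run E
t=20: (idle)
t=21: (idle)
t=22: (idle)

completion order = B, D, A, E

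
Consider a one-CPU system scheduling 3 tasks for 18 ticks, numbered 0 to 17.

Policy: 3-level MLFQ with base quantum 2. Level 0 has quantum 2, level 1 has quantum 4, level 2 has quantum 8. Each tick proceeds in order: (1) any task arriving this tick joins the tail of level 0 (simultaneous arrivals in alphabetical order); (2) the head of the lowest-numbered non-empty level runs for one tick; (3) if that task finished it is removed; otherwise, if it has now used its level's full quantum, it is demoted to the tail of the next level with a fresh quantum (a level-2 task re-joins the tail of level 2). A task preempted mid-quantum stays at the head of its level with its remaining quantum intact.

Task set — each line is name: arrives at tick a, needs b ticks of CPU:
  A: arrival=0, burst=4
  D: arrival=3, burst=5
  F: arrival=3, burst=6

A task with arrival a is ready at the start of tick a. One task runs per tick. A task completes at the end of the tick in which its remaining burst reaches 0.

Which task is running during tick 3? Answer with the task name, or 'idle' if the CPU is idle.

t=0: L0/L1/L2 = A/-/- → run A
t=1: L0/L1/L2 = A/-/- → run A
t=2: L0/L1/L2 = -/A/- → run A
t=3: L0/L1/L2 = DF/A/- → run D
t=4: L0/L1/L2 = DF/A/- → run D
t=5: L0/L1/L2 = F/AD/- → run F
t=6: L0/L1/L2 = F/AD/- → run F
t=7: L0/L1/L2 = -/ADF/- → run A
t=8: L0/L1/L2 = -/DF/- → run D
t=9: L0/L1/L2 = -/DF/- → run D
t=10: L0/L1/L2 = -/DF/- → run D
t=11: L0/L1/L2 = -/F/- → run F
t=12: L0/L1/L2 = -/F/- → run F
t=13: L0/L1/L2 = -/F/- → run F
t=14: L0/L1/L2 = -/F/- → run F
t=15: (idle)
t=16: (idle)
t=17: (idle)

running at tick 3 = D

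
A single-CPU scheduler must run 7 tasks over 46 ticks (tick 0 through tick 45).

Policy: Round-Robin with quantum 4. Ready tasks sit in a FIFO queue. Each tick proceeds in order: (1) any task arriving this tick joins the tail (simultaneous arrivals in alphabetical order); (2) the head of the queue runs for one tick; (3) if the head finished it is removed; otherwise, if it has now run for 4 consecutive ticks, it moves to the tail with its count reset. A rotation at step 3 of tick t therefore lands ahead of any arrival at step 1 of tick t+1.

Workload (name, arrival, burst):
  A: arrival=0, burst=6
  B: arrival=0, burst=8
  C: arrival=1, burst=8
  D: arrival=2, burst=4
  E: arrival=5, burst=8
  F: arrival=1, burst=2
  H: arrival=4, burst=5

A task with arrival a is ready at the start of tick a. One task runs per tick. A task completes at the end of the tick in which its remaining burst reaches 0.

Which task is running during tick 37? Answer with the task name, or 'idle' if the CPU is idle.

running at tick 37 = E

t=0: queue=[A,B] q_used=0 → run A
t=1: queue=[A,B,C,F] q_used=1 → run A
t=2: queue=[A,B,C,F,D] q_used=2 → run A
t=3: queue=[A,B,C,F,D] q_used=3 → run A
t=4: queue=[B,C,F,D,A,H] q_used=0 → run B
t=5: queue=[B,C,F,D,A,H,E] q_used=1 → run B
t=6: queue=[B,C,F,D,A,H,E] q_used=2 → run B
t=7: queue=[B,C,F,D,A,H,E] q_used=3 → run B
t=8: queue=[C,F,D,A,H,E,B] q_used=0 → run C
t=9: queue=[C,F,D,A,H,E,B] q_used=1 → run C
t=10: queue=[C,F,D,A,H,E,B] q_used=2 → run C
t=11: queue=[C,F,D,A,H,E,B] q_used=3 → run C
t=12: queue=[F,D,A,H,E,B,C] q_used=0 → run F
t=13: queue=[F,D,A,H,E,B,C] q_used=1 → run F
t=14: queue=[D,A,H,E,B,C] q_used=0 → run D
t=15: queue=[D,A,H,E,B,C] q_used=1 → run D
t=16: queue=[D,A,H,E,B,C] q_used=2 → run D
t=17: queue=[D,A,H,E,B,C] q_used=3 → run D
t=18: queue=[A,H,E,B,C] q_used=0 → run A
t=19: queue=[A,H,E,B,C] q_used=1 → run A
t=20: queue=[H,E,B,C] q_used=0 → run H
t=21: queue=[H,E,B,C] q_used=1 → run H
t=22: queue=[H,E,B,C] q_used=2 → run H
t=23: queue=[H,E,B,C] q_used=3 → run H
t=24: queue=[E,B,C,H] q_used=0 → run E
t=25: queue=[E,B,C,H] q_used=1 → run E
t=26: queue=[E,B,C,H] q_used=2 → run E
t=27: queue=[E,B,C,H] q_used=3 → run E
t=28: queue=[B,C,H,E] q_used=0 → run B
t=29: queue=[B,C,H,E] q_used=1 → run B
t=30: queue=[B,C,H,E] q_used=2 → run B
t=31: queue=[B,C,H,E] q_used=3 → run B
t=32: queue=[C,H,E] q_used=0 → run C
t=33: queue=[C,H,E] q_used=1 → run C
t=34: queue=[C,H,E] q_used=2 → run C
t=35: queue=[C,H,E] q_used=3 → run C
t=36: queue=[H,E] q_used=0 → run H
t=37: queue=[E] q_used=0 → run E
t=38: queue=[E] q_used=1 → run E
t=39: queue=[E] q_used=2 → run E
t=40: queue=[E] q_used=3 → run E
t=41: (idle)
t=42: (idle)
t=43: (idle)
t=44: (idle)
t=45: (idle)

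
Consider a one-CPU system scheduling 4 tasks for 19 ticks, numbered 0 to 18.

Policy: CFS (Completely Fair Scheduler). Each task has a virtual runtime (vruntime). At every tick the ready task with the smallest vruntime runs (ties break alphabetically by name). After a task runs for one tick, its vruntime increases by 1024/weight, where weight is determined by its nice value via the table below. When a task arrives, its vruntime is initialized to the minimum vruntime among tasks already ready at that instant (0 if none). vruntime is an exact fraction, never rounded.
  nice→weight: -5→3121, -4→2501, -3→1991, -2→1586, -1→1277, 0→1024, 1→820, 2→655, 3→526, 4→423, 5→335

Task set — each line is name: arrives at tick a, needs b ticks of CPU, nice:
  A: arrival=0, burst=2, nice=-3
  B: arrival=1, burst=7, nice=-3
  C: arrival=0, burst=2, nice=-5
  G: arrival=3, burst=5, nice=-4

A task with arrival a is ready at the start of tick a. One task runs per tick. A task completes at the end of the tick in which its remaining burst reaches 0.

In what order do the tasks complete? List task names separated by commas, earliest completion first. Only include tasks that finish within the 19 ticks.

completion order = C, A, G, B

t=0: vr[A=0 C=0] → run A
t=1: vr[A=1024/1991 B=0 C=0] → run B
t=2: vr[A=1024/1991 B=1024/1991 C=0] → run C
t=3: vr[A=1024/1991 B=1024/1991 C=1024/3121 G=1024/3121] → run C
t=4: vr[A=1024/1991 B=1024/1991 G=1024/3121] → run G
t=5: vr[A=1024/1991 B=1024/1991 G=5756928/7805621] → run A
t=6: vr[B=1024/1991 G=5756928/7805621] → run B
t=7: vr[B=2048/1991 G=5756928/7805621] → run G
t=8: vr[B=2048/1991 G=8952832/7805621] → run B
t=9: vr[B=3072/1991 G=8952832/7805621] → run G
t=10: vr[B=3072/1991 G=12148736/7805621] → run B
t=11: vr[B=4096/1991 G=12148736/7805621] → run G
t=12: vr[B=4096/1991 G=15344640/7805621] → run G
t=13: vr[B=4096/1991] → run B
t=14: vr[B=5120/1991] → run B
t=15: vr[B=6144/1991] → run B
t=16: (idle)
t=17: (idle)
t=18: (idle)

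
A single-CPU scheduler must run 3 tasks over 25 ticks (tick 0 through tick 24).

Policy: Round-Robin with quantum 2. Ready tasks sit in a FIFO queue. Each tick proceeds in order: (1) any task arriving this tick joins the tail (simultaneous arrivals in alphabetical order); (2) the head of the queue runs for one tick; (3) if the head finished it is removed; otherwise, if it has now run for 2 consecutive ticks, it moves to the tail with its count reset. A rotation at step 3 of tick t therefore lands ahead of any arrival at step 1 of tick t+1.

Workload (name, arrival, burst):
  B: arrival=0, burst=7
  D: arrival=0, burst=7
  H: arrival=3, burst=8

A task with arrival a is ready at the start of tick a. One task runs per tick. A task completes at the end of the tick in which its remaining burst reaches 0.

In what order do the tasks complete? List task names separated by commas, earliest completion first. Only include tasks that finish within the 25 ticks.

t=0: queue=[B,D] q_used=0 → run B
t=1: queue=[B,D] q_used=1 → run B
t=2: queue=[D,B] q_used=0 → run D
t=3: queue=[D,B,H] q_used=1 → run D
t=4: queue=[B,H,D] q_used=0 → run B
t=5: queue=[B,H,D] q_used=1 → run B
t=6: queue=[H,D,B] q_used=0 → run H
t=7: queue=[H,D,B] q_used=1 → run H
t=8: queue=[D,B,H] q_used=0 → run D
t=9: queue=[D,B,H] q_used=1 → run D
t=10: queue=[B,H,D] q_used=0 → run B
t=11: queue=[B,H,D] q_used=1 → run B
t=12: queue=[H,D,B] q_used=0 → run H
t=13: queue=[H,D,B] q_used=1 → run H
t=14: queue=[D,B,H] q_used=0 → run D
t=15: queue=[D,B,H] q_used=1 → run D
t=16: queue=[B,H,D] q_used=0 → run B
t=17: queue=[H,D] q_used=0 → run H
t=18: queue=[H,D] q_used=1 → run H
t=19: queue=[D,H] q_used=0 → run D
t=20: queue=[H] q_used=0 → run H
t=21: queue=[H] q_used=1 → run H
t=22: (idle)
t=23: (idle)
t=24: (idle)

completion order = B, D, H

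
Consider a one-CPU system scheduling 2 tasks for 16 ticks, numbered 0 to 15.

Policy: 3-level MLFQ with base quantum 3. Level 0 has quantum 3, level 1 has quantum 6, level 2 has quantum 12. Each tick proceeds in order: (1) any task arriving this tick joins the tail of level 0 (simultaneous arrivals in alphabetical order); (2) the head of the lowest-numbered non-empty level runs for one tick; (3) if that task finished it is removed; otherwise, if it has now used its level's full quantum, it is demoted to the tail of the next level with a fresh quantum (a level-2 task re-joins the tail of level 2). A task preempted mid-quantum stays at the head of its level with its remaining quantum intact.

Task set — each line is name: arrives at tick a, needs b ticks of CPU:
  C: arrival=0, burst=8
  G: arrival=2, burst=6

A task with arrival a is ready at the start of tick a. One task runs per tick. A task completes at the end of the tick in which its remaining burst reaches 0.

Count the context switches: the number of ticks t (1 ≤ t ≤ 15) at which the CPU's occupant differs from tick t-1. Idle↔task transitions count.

context switches = 4

t=0: L0/L1/L2 = C/-/- → run C
t=1: L0/L1/L2 = C/-/- → run C
t=2: L0/L1/L2 = CG/-/- → run C
t=3: L0/L1/L2 = G/C/- → run G
t=4: L0/L1/L2 = G/C/- → run G
t=5: L0/L1/L2 = G/C/- → run G
t=6: L0/L1/L2 = -/CG/- → run C
t=7: L0/L1/L2 = -/CG/- → run C
t=8: L0/L1/L2 = -/CG/- → run C
t=9: L0/L1/L2 = -/CG/- → run C
t=10: L0/L1/L2 = -/CG/- → run C
t=11: L0/L1/L2 = -/G/- → run G
t=12: L0/L1/L2 = -/G/- → run G
t=13: L0/L1/L2 = -/G/- → run G
t=14: (idle)
t=15: (idle)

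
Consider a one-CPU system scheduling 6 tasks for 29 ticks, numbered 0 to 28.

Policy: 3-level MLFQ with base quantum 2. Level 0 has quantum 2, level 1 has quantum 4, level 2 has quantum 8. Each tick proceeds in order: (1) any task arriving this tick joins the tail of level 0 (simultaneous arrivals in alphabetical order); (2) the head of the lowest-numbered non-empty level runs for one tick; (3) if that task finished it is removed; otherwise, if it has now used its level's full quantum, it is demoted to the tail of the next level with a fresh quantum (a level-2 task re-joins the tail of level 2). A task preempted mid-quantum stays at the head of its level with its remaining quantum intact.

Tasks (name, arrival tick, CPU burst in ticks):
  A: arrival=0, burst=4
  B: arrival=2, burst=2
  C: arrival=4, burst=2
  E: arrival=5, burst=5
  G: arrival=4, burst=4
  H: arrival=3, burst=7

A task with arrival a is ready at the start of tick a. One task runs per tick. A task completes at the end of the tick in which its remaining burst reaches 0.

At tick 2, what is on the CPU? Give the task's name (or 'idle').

running at tick 2 = B

t=0: L0/L1/L2 = A/-/- → run A
t=1: L0/L1/L2 = A/-/- → run A
t=2: L0/L1/L2 = B/A/- → run B
t=3: L0/L1/L2 = BH/A/- → run B
t=4: L0/L1/L2 = HCG/A/- → run H
t=5: L0/L1/L2 = HCGE/A/- → run H
t=6: L0/L1/L2 = CGE/AH/- → run C
t=7: L0/L1/L2 = CGE/AH/- → run C
t=8: L0/L1/L2 = GE/AH/- → run G
t=9: L0/L1/L2 = GE/AH/- → run G
t=10: L0/L1/L2 = E/AHG/- → run E
t=11: L0/L1/L2 = E/AHG/- → run E
t=12: L0/L1/L2 = -/AHGE/- → run A
t=13: L0/L1/L2 = -/AHGE/- → run A
t=14: L0/L1/L2 = -/HGE/- → run H
t=15: L0/L1/L2 = -/HGE/- → run H
t=16: L0/L1/L2 = -/HGE/- → run H
t=17: L0/L1/L2 = -/HGE/- → run H
t=18: L0/L1/L2 = -/GE/H → run G
t=19: L0/L1/L2 = -/GE/H → run G
t=20: L0/L1/L2 = -/E/H → run E
t=21: L0/L1/L2 = -/E/H → run E
t=22: L0/L1/L2 = -/E/H → run E
t=23: L0/L1/L2 = -/-/H → run H
t=24: (idle)
t=25: (idle)
t=26: (idle)
t=27: (idle)
t=28: (idle)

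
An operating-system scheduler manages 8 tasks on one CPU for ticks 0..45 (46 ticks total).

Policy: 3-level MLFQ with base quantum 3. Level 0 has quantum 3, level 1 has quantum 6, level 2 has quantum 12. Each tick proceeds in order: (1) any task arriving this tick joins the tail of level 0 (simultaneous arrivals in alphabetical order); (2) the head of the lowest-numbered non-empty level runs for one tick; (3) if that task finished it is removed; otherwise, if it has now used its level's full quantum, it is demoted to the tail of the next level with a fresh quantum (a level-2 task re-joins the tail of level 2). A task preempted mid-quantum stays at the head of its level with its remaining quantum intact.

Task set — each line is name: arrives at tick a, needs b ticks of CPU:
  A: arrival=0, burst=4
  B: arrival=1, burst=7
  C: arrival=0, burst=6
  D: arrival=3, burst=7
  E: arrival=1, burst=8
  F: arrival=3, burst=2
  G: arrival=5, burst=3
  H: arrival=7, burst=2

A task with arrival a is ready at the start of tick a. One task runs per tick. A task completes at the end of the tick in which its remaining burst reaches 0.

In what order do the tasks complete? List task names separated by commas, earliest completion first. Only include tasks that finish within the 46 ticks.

completion order = F, G, H, A, C, B, E, D

t=0: L0/L1/L2 = AC/-/- → run A
t=1: L0/L1/L2 = ACBE/-/- → run A
t=2: L0/L1/L2 = ACBE/-/- → run A
t=3: L0/L1/L2 = CBEDF/A/- → run C
t=4: L0/L1/L2 = CBEDF/A/- → run C
t=5: L0/L1/L2 = CBEDFG/A/- → run C
t=6: L0/L1/L2 = BEDFG/AC/- → run B
t=7: L0/L1/L2 = BEDFGH/AC/- → run B
t=8: L0/L1/L2 = BEDFGH/AC/- → run B
t=9: L0/L1/L2 = EDFGH/ACB/- → run E
t=10: L0/L1/L2 = EDFGH/ACB/- → run E
t=11: L0/L1/L2 = EDFGH/ACB/- → run E
t=12: L0/L1/L2 = DFGH/ACBE/- → run D
t=13: L0/L1/L2 = DFGH/ACBE/- → run D
t=14: L0/L1/L2 = DFGH/ACBE/- → run D
t=15: L0/L1/L2 = FGH/ACBED/- → run F
t=16: L0/L1/L2 = FGH/ACBED/- → run F
t=17: L0/L1/L2 = GH/ACBED/- → run G
t=18: L0/L1/L2 = GH/ACBED/- → run G
t=19: L0/L1/L2 = GH/ACBED/- → run G
t=20: L0/L1/L2 = H/ACBED/- → run H
t=21: L0/L1/L2 = H/ACBED/- → run H
t=22: L0/L1/L2 = -/ACBED/- → run A
t=23: L0/L1/L2 = -/CBED/- → run C
t=24: L0/L1/L2 = -/CBED/- → run C
t=25: L0/L1/L2 = -/CBED/- → run C
t=26: L0/L1/L2 = -/BED/- → run B
t=27: L0/L1/L2 = -/BED/- → run B
t=28: L0/L1/L2 = -/BED/- → run B
t=29: L0/L1/L2 = -/BED/- → run B
t=30: L0/L1/L2 = -/ED/- → run E
t=31: L0/L1/L2 = -/ED/- → run E
t=32: L0/L1/L2 = -/ED/- → run E
t=33: L0/L1/L2 = -/ED/- → run E
t=34: L0/L1/L2 = -/ED/- → run E
t=35: L0/L1/L2 = -/D/- → run D
t=36: L0/L1/L2 = -/D/- → run D
t=37: L0/L1/L2 = -/D/- → run D
t=38: L0/L1/L2 = -/D/- → run D
t=39: (idle)
t=40: (idle)
t=41: (idle)
t=42: (idle)
t=43: (idle)
t=44: (idle)
t=45: (idle)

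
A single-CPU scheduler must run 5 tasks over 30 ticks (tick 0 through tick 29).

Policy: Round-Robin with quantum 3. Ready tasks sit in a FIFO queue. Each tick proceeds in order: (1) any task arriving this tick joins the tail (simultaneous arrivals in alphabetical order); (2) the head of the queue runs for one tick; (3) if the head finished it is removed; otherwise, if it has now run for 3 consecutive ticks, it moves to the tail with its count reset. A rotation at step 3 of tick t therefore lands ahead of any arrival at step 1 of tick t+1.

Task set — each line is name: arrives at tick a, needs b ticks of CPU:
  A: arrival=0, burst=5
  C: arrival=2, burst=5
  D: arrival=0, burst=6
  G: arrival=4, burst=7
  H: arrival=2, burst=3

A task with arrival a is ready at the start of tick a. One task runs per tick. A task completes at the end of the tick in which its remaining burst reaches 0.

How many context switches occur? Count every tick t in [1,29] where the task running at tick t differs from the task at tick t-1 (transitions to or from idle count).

context switches = 9

t=0: queue=[A,D] q_used=0 → run A
t=1: queue=[A,D] q_used=1 → run A
t=2: queue=[A,D,C,H] q_used=2 → run A
t=3: queue=[D,C,H,A] q_used=0 → run D
t=4: queue=[D,C,H,A,G] q_used=1 → run D
t=5: queue=[D,C,H,A,G] q_used=2 → run D
t=6: queue=[C,H,A,G,D] q_used=0 → run C
t=7: queue=[C,H,A,G,D] q_used=1 → run C
t=8: queue=[C,H,A,G,D] q_used=2 → run C
t=9: queue=[H,A,G,D,C] q_used=0 → run H
t=10: queue=[H,A,G,D,C] q_used=1 → run H
t=11: queue=[H,A,G,D,C] q_used=2 → run H
t=12: queue=[A,G,D,C] q_used=0 → run A
t=13: queue=[A,G,D,C] q_used=1 → run A
t=14: queue=[G,D,C] q_used=0 → run G
t=15: queue=[G,D,C] q_used=1 → run G
t=16: queue=[G,D,C] q_used=2 → run G
t=17: queue=[D,C,G] q_used=0 → run D
t=18: queue=[D,C,G] q_used=1 → run D
t=19: queue=[D,C,G] q_used=2 → run D
t=20: queue=[C,G] q_used=0 → run C
t=21: queue=[C,G] q_used=1 → run C
t=22: queue=[G] q_used=0 → run G
t=23: queue=[G] q_used=1 → run G
t=24: queue=[G] q_used=2 → run G
t=25: queue=[G] q_used=0 → run G
t=26: (idle)
t=27: (idle)
t=28: (idle)
t=29: (idle)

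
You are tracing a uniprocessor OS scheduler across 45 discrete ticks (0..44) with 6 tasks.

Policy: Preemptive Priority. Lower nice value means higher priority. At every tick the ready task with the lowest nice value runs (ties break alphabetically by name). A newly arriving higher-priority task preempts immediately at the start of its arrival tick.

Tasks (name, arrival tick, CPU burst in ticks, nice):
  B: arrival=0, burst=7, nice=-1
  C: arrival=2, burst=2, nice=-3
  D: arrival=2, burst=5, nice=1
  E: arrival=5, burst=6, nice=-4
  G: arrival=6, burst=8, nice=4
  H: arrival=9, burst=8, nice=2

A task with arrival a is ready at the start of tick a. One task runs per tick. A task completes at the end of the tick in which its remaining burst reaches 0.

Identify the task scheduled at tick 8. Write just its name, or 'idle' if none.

running at tick 8 = E

t=0: ready={B} → run B
t=1: ready={B} → run B
t=2: ready={B,C,D} → run C
t=3: ready={B,C,D} → run C
t=4: ready={B,D} → run B
t=5: ready={B,D,E} → run E
t=6: ready={B,D,E,G} → run E
t=7: ready={B,D,E,G} → run E
t=8: ready={B,D,E,G} → run E
t=9: ready={B,D,E,G,H} → run E
t=10: ready={B,D,E,G,H} → run E
t=11: ready={B,D,G,H} → run B
t=12: ready={B,D,G,H} → run B
t=13: ready={B,D,G,H} → run B
t=14: ready={B,D,G,H} → run B
t=15: ready={D,G,H} → run D
t=16: ready={D,G,H} → run D
t=17: ready={D,G,H} → run D
t=18: ready={D,G,H} → run D
t=19: ready={D,G,H} → run D
t=20: ready={G,H} → run H
t=21: ready={G,H} → run H
t=22: ready={G,H} → run H
t=23: ready={G,H} → run H
t=24: ready={G,H} → run H
t=25: ready={G,H} → run H
t=26: ready={G,H} → run H
t=27: ready={G,H} → run H
t=28: ready={G} → run G
t=29: ready={G} → run G
t=30: ready={G} → run G
t=31: ready={G} → run G
t=32: ready={G} → run G
t=33: ready={G} → run G
t=34: ready={G} → run G
t=35: ready={G} → run G
t=36: (idle)
t=37: (idle)
t=38: (idle)
t=39: (idle)
t=40: (idle)
t=41: (idle)
t=42: (idle)
t=43: (idle)
t=44: (idle)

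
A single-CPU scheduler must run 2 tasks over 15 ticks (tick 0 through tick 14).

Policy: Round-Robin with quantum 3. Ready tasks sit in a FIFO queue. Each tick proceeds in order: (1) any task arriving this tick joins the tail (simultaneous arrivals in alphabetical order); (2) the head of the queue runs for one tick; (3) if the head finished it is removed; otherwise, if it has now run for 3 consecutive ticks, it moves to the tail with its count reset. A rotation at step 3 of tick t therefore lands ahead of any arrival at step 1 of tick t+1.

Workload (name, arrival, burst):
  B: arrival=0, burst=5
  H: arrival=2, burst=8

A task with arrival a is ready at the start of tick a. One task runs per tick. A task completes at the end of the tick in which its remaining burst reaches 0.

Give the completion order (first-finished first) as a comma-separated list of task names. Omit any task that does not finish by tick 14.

completion order = B, H

t=0: queue=[B] q_used=0 → run B
t=1: queue=[B] q_used=1 → run B
t=2: queue=[B,H] q_used=2 → run B
t=3: queue=[H,B] q_used=0 → run H
t=4: queue=[H,B] q_used=1 → run H
t=5: queue=[H,B] q_used=2 → run H
t=6: queue=[B,H] q_used=0 → run B
t=7: queue=[B,H] q_used=1 → run B
t=8: queue=[H] q_used=0 → run H
t=9: queue=[H] q_used=1 → run H
t=10: queue=[H] q_used=2 → run H
t=11: queue=[H] q_used=0 → run H
t=12: queue=[H] q_used=1 → run H
t=13: (idle)
t=14: (idle)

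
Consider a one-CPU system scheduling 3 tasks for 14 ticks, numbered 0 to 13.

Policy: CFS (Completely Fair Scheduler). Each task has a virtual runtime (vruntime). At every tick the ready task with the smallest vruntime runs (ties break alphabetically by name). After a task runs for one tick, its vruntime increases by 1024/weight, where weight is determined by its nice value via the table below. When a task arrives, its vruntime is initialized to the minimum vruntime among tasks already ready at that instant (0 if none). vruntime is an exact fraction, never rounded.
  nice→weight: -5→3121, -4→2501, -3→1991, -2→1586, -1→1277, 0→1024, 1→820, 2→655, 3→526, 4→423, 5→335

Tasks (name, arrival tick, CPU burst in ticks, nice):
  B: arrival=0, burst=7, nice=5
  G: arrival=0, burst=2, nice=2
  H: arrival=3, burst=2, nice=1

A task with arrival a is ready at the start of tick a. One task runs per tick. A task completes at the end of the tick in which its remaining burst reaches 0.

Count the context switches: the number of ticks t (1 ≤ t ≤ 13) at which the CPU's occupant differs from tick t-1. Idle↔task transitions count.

t=0: vr[B=0 G=0] → run B
t=1: vr[B=1024/335 G=0] → run G
t=2: vr[B=1024/335 G=1024/655] → run G
t=3: vr[B=1024/335 H=1024/335] → run B
t=4: vr[B=2048/335 H=1024/335] → run H
t=5: vr[B=2048/335 H=59136/13735] → run H
t=6: vr[B=2048/335] → run B
t=7: vr[B=3072/335] → run B
t=8: vr[B=4096/335] → run B
t=9: vr[B=1024/67] → run B
t=10: vr[B=6144/335] → run B
t=11: (idle)
t=12: (idle)
t=13: (idle)

context switches = 5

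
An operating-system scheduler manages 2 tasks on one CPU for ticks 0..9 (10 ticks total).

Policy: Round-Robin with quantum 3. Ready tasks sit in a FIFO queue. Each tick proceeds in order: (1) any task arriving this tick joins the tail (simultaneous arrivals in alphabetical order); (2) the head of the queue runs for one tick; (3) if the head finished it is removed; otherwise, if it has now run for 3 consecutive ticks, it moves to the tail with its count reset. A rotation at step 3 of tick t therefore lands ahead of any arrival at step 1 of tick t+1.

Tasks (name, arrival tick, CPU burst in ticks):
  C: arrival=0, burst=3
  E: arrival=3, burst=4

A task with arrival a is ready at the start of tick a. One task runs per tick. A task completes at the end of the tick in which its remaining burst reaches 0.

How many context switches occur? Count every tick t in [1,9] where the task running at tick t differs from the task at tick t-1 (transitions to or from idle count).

t=0: queue=[C] q_used=0 → run C
t=1: queue=[C] q_used=1 → run C
t=2: queue=[C] q_used=2 → run C
t=3: queue=[E] q_used=0 → run E
t=4: queue=[E] q_used=1 → run E
t=5: queue=[E] q_used=2 → run E
t=6: queue=[E] q_used=0 → run E
t=7: (idle)
t=8: (idle)
t=9: (idle)

context switches = 2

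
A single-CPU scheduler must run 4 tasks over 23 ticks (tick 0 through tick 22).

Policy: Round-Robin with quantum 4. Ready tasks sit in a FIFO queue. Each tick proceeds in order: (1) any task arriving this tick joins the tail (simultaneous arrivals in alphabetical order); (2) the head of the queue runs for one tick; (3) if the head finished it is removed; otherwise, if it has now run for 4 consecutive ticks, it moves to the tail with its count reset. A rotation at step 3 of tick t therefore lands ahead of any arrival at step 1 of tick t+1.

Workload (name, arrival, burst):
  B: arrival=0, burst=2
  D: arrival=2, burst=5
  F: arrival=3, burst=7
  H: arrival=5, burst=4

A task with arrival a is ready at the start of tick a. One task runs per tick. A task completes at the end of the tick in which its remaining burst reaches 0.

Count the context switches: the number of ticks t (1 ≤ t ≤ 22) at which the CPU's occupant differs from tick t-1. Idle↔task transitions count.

context switches = 6

t=0: queue=[B] q_used=0 → run B
t=1: queue=[B] q_used=1 → run B
t=2: queue=[D] q_used=0 → run D
t=3: queue=[D,F] q_used=1 → run D
t=4: queue=[D,F] q_used=2 → run D
t=5: queue=[D,F,H] q_used=3 → run D
t=6: queue=[F,H,D] q_used=0 → run F
t=7: queue=[F,H,D] q_used=1 → run F
t=8: queue=[F,H,D] q_used=2 → run F
t=9: queue=[F,H,D] q_used=3 → run F
t=10: queue=[H,D,F] q_used=0 → run H
t=11: queue=[H,D,F] q_used=1 → run H
t=12: queue=[H,D,F] q_used=2 → run H
t=13: queue=[H,D,F] q_used=3 → run H
t=14: queue=[D,F] q_used=0 → run D
t=15: queue=[F] q_used=0 → run F
t=16: queue=[F] q_used=1 → run F
t=17: queue=[F] q_used=2 → run F
t=18: (idle)
t=19: (idle)
t=20: (idle)
t=21: (idle)
t=22: (idle)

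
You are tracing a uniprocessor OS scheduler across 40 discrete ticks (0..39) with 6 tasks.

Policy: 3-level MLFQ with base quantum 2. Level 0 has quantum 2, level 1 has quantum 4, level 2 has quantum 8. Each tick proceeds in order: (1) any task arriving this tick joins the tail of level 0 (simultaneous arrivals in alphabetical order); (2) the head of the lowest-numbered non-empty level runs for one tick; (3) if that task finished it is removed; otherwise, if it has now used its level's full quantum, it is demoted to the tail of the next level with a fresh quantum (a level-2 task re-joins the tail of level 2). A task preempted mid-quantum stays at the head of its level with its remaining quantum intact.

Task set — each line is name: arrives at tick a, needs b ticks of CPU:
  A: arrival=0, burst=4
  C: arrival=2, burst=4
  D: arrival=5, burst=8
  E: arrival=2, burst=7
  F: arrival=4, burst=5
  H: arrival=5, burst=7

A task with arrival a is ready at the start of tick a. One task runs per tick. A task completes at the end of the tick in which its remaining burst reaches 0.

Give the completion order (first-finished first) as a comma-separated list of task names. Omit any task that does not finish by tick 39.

completion order = A, C, F, E, D, H

t=0: L0/L1/L2 = A/-/- → run A
t=1: L0/L1/L2 = A/-/- → run A
t=2: L0/L1/L2 = CE/A/- → run C
t=3: L0/L1/L2 = CE/A/- → run C
t=4: L0/L1/L2 = EF/AC/- → run E
t=5: L0/L1/L2 = EFDH/AC/- → run E
t=6: L0/L1/L2 = FDH/ACE/- → run F
t=7: L0/L1/L2 = FDH/ACE/- → run F
t=8: L0/L1/L2 = DH/ACEF/- → run D
t=9: L0/L1/L2 = DH/ACEF/- → run D
t=10: L0/L1/L2 = H/ACEFD/- → run H
t=11: L0/L1/L2 = H/ACEFD/- → run H
t=12: L0/L1/L2 = -/ACEFDH/- → run A
t=13: L0/L1/L2 = -/ACEFDH/- → run A
t=14: L0/L1/L2 = -/CEFDH/- → run C
t=15: L0/L1/L2 = -/CEFDH/- → run C
t=16: L0/L1/L2 = -/EFDH/- → run E
t=17: L0/L1/L2 = -/EFDH/- → run E
t=18: L0/L1/L2 = -/EFDH/- → run E
t=19: L0/L1/L2 = -/EFDH/- → run E
t=20: L0/L1/L2 = -/FDH/E → run F
t=21: L0/L1/L2 = -/FDH/E → run F
t=22: L0/L1/L2 = -/FDH/E → run F
t=23: L0/L1/L2 = -/DH/E → run D
t=24: L0/L1/L2 = -/DH/E → run D
t=25: L0/L1/L2 = -/DH/E → run D
t=26: L0/L1/L2 = -/DH/E → run D
t=27: L0/L1/L2 = -/H/ED → run H
t=28: L0/L1/L2 = -/H/ED → run H
t=29: L0/L1/L2 = -/H/ED → run H
t=30: L0/L1/L2 = -/H/ED → run H
t=31: L0/L1/L2 = -/-/EDH → run E
t=32: L0/L1/L2 = -/-/DH → run D
t=33: L0/L1/L2 = -/-/DH → run D
t=34: L0/L1/L2 = -/-/H → run H
t=35: (idle)
t=36: (idle)
t=37: (idle)
t=38: (idle)
t=39: (idle)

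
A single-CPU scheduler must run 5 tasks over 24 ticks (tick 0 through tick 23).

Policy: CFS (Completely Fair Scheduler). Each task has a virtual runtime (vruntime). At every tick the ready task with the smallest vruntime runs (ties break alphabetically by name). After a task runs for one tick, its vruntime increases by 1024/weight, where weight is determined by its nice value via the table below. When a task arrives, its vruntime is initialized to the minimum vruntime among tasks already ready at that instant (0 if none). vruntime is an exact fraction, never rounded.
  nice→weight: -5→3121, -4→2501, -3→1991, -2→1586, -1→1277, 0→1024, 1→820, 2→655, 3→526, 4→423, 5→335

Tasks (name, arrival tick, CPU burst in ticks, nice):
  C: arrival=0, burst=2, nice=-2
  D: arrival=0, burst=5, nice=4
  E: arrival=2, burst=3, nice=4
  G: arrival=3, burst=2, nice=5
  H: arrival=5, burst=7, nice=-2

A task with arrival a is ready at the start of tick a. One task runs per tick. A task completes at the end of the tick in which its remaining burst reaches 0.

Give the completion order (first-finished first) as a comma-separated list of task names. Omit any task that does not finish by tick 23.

completion order = C, G, E, H, D

t=0: vr[C=0 D=0] → run C
t=1: vr[C=512/793 D=0] → run D
t=2: vr[C=512/793 D=1024/423 E=512/793] → run C
t=3: vr[D=1024/423 E=512/793 G=512/793] → run E
t=4: vr[D=1024/423 E=1028608/335439 G=512/793] → run G
t=5: vr[D=1024/423 E=1028608/335439 G=983552/265655 H=1024/423] → run D
t=6: vr[D=2048/423 E=1028608/335439 G=983552/265655 H=1024/423] → run H
t=7: vr[D=2048/423 E=1028608/335439 G=983552/265655 H=1028608/335439] → run E
t=8: vr[D=2048/423 E=1840640/335439 G=983552/265655 H=1028608/335439] → run H
t=9: vr[D=2048/423 E=1840640/335439 G=983552/265655 H=1245184/335439] → run G
t=10: vr[D=2048/423 E=1840640/335439 H=1245184/335439] → run H
t=11: vr[D=2048/423 E=1840640/335439 H=1461760/335439] → run H
t=12: vr[D=2048/423 E=1840640/335439 H=1678336/335439] → run D
t=13: vr[D=1024/141 E=1840640/335439 H=1678336/335439] → run H
t=14: vr[D=1024/141 E=1840640/335439 H=1894912/335439] → run E
t=15: vr[D=1024/141 H=1894912/335439] → run H
t=16: vr[D=1024/141 H=2111488/335439] → run H
t=17: vr[D=1024/141] → run D
t=18: vr[D=4096/423] → run D
t=19: (idle)
t=20: (idle)
t=21: (idle)
t=22: (idle)
t=23: (idle)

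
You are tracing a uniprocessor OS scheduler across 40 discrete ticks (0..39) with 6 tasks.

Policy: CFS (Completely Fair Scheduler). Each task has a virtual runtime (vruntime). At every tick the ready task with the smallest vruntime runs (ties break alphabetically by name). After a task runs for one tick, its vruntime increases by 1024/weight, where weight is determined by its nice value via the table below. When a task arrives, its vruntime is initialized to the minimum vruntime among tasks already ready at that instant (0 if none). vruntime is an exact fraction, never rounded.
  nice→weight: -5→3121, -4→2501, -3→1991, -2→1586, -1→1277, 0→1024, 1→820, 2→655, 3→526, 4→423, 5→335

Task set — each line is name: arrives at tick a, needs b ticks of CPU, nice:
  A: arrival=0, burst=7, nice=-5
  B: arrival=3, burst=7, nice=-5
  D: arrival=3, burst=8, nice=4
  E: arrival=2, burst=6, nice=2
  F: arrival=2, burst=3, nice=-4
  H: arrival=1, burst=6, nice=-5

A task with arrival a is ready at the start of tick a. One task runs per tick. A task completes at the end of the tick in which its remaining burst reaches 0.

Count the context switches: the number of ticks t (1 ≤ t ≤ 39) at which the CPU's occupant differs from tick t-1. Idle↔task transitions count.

t=0: vr[A=0] → run A
t=1: vr[A=1024/3121 H=1024/3121] → run A
t=2: vr[A=2048/3121 E=1024/3121 F=1024/3121 H=1024/3121] → run E
t=3: vr[A=2048/3121 B=1024/3121 D=1024/3121 E=3866624/2044255 F=1024/3121 H=1024/3121] → run B
t=4: vr[A=2048/3121 B=2048/3121 D=1024/3121 E=3866624/2044255 F=1024/3121 H=1024/3121] → run D
t=5: vr[A=2048/3121 B=2048/3121 D=3629056/1320183 E=3866624/2044255 F=1024/3121 H=1024/3121] → run F
t=6: vr[A=2048/3121 B=2048/3121 D=3629056/1320183 E=3866624/2044255 F=5756928/7805621 H=1024/3121] → run H
t=7: vr[A=2048/3121 B=2048/3121 D=3629056/1320183 E=3866624/2044255 F=5756928/7805621 H=2048/3121] → run A
t=8: vr[A=3072/3121 B=2048/3121 D=3629056/1320183 E=3866624/2044255 F=5756928/7805621 H=2048/3121] → run B
t=9: vr[A=3072/3121 B=3072/3121 D=3629056/1320183 E=3866624/2044255 F=5756928/7805621 H=2048/3121] → run H
t=10: vr[A=3072/3121 B=3072/3121 D=3629056/1320183 E=3866624/2044255 F=5756928/7805621 H=3072/3121] → run F
t=11: vr[A=3072/3121 B=3072/3121 D=3629056/1320183 E=3866624/2044255 F=8952832/7805621 H=3072/3121] → run A
t=12: vr[A=4096/3121 B=3072/3121 D=3629056/1320183 E=3866624/2044255 F=8952832/7805621 H=3072/3121] → run B
t=13: vr[A=4096/3121 B=4096/3121 D=3629056/1320183 E=3866624/2044255 F=8952832/7805621 H=3072/3121] → run H
t=14: vr[A=4096/3121 B=4096/3121 D=3629056/1320183 E=3866624/2044255 F=8952832/7805621 H=4096/3121] → run F
t=15: vr[A=4096/3121 B=4096/3121 D=3629056/1320183 E=3866624/2044255 H=4096/3121] → run A
t=16: vr[A=5120/3121 B=4096/3121 D=3629056/1320183 E=3866624/2044255 H=4096/3121] → run B
t=17: vr[A=5120/3121 B=5120/3121 D=3629056/1320183 E=3866624/2044255 H=4096/3121] → run H
t=18: vr[A=5120/3121 B=5120/3121 D=3629056/1320183 E=3866624/2044255 H=5120/3121] → run A
t=19: vr[A=6144/3121 B=5120/3121 D=3629056/1320183 E=3866624/2044255 H=5120/3121] → run B
t=20: vr[A=6144/3121 B=6144/3121 D=3629056/1320183 E=3866624/2044255 H=5120/3121] → run H
t=21: vr[A=6144/3121 B=6144/3121 D=3629056/1320183 E=3866624/2044255 H=6144/3121] → run E
t=22: vr[A=6144/3121 B=6144/3121 D=3629056/1320183 E=7062528/2044255 H=6144/3121] → run A
t=23: vr[B=6144/3121 D=3629056/1320183 E=7062528/2044255 H=6144/3121] → run B
t=24: vr[B=7168/3121 D=3629056/1320183 E=7062528/2044255 H=6144/3121] → run H
t=25: vr[B=7168/3121 D=3629056/1320183 E=7062528/2044255] → run B
t=26: vr[D=3629056/1320183 E=7062528/2044255] → run D
t=27: vr[D=6824960/1320183 E=7062528/2044255] → run E
t=28: vr[D=6824960/1320183 E=10258432/2044255] → run E
t=29: vr[D=6824960/1320183 E=13454336/2044255] → run D
t=30: vr[D=3340288/440061 E=13454336/2044255] → run E
t=31: vr[D=3340288/440061 E=3330048/408851] → run D
t=32: vr[D=13216768/1320183 E=3330048/408851] → run E
t=33: vr[D=13216768/1320183] → run D
t=34: vr[D=16412672/1320183] → run D
t=35: vr[D=6536192/440061] → run D
t=36: vr[D=22804480/1320183] → run D
t=37: (idle)
t=38: (idle)
t=39: (idle)

context switches = 32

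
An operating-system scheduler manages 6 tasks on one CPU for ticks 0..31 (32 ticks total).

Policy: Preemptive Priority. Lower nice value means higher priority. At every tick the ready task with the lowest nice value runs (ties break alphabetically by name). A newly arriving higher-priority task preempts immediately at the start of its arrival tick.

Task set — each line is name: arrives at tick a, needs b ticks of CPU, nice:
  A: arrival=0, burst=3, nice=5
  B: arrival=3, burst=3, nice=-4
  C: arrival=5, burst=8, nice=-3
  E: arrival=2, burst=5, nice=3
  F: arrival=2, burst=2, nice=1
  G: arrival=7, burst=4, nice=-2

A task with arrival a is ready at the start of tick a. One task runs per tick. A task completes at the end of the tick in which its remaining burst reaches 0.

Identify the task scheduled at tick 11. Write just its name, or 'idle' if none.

t=0: ready={A} → run A
t=1: ready={A} → run A
t=2: ready={A,E,F} → run F
t=3: ready={A,B,E,F} → run B
t=4: ready={A,B,E,F} → run B
t=5: ready={A,B,C,E,F} → run B
t=6: ready={A,C,E,F} → run C
t=7: ready={A,C,E,F,G} → run C
t=8: ready={A,C,E,F,G} → run C
t=9: ready={A,C,E,F,G} → run C
t=10: ready={A,C,E,F,G} → run C
t=11: ready={A,C,E,F,G} → run C
t=12: ready={A,C,E,F,G} → run C
t=13: ready={A,C,E,F,G} → run C
t=14: ready={A,E,F,G} → run G
t=15: ready={A,E,F,G} → run G
t=16: ready={A,E,F,G} → run G
t=17: ready={A,E,F,G} → run G
t=18: ready={A,E,F} → run F
t=19: ready={A,E} → run E
t=20: ready={A,E} → run E
t=21: ready={A,E} → run E
t=22: ready={A,E} → run E
t=23: ready={A,E} → run E
t=24: ready={A} → run A
t=25: (idle)
t=26: (idle)
t=27: (idle)
t=28: (idle)
t=29: (idle)
t=30: (idle)
t=31: (idle)

running at tick 11 = C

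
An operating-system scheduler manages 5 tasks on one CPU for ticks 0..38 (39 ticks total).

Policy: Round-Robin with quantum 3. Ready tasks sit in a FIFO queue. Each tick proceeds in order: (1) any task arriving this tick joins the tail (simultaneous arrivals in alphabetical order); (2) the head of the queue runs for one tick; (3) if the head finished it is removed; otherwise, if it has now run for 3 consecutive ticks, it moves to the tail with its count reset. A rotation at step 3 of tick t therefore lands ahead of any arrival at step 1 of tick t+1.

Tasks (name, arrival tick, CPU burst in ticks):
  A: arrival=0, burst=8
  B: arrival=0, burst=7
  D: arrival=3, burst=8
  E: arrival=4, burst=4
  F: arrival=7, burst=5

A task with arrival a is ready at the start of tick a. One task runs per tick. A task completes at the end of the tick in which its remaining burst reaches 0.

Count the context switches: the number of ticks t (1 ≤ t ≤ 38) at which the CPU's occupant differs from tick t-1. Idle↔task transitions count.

context switches = 13

t=0: queue=[A,B] q_used=0 → run A
t=1: queue=[A,B] q_used=1 → run A
t=2: queue=[A,B] q_used=2 → run A
t=3: queue=[B,A,D] q_used=0 → run B
t=4: queue=[B,A,D,E] q_used=1 → run B
t=5: queue=[B,A,D,E] q_used=2 → run B
t=6: queue=[A,D,E,B] q_used=0 → run A
t=7: queue=[A,D,E,B,F] q_used=1 → run A
t=8: queue=[A,D,E,B,F] q_used=2 → run A
t=9: queue=[D,E,B,F,A] q_used=0 → run D
t=10: queue=[D,E,B,F,A] q_used=1 → run D
t=11: queue=[D,E,B,F,A] q_used=2 → run D
t=12: queue=[E,B,F,A,D] q_used=0 → run E
t=13: queue=[E,B,F,A,D] q_used=1 → run E
t=14: queue=[E,B,F,A,D] q_used=2 → run E
t=15: queue=[B,F,A,D,E] q_used=0 → run B
t=16: queue=[B,F,A,D,E] q_used=1 → run B
t=17: queue=[B,F,A,D,E] q_used=2 → run B
t=18: queue=[F,A,D,E,B] q_used=0 → run F
t=19: queue=[F,A,D,E,B] q_used=1 → run F
t=20: queue=[F,A,D,E,B] q_used=2 → run F
t=21: queue=[A,D,E,B,F] q_used=0 → run A
t=22: queue=[A,D,E,B,F] q_used=1 → run A
t=23: queue=[D,E,B,F] q_used=0 → run D
t=24: queue=[D,E,B,F] q_used=1 → run D
t=25: queue=[D,E,B,F] q_used=2 → run D
t=26: queue=[E,B,F,D] q_used=0 → run E
t=27: queue=[B,F,D] q_used=0 → run B
t=28: queue=[F,D] q_used=0 → run F
t=29: queue=[F,D] q_used=1 → run F
t=30: queue=[D] q_used=0 → run D
t=31: queue=[D] q_used=1 → run D
t=32: (idle)
t=33: (idle)
t=34: (idle)
t=35: (idle)
t=36: (idle)
t=37: (idle)
t=38: (idle)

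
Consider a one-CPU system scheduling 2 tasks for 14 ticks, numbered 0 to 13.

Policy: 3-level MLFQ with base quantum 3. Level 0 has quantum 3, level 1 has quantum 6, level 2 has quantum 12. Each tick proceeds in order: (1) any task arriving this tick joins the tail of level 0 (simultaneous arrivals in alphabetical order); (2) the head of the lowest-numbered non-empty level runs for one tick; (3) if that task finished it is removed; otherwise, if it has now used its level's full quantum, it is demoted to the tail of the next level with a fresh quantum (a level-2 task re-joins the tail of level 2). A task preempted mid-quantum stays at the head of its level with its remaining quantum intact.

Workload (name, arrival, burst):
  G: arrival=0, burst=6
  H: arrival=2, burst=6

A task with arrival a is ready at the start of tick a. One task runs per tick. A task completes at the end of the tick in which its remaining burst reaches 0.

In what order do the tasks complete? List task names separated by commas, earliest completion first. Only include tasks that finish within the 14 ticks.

completion order = G, H

t=0: L0/L1/L2 = G/-/- → run G
t=1: L0/L1/L2 = G/-/- → run G
t=2: L0/L1/L2 = GH/-/- → run G
t=3: L0/L1/L2 = H/G/- → run H
t=4: L0/L1/L2 = H/G/- → run H
t=5: L0/L1/L2 = H/G/- → run H
t=6: L0/L1/L2 = -/GH/- → run G
t=7: L0/L1/L2 = -/GH/- → run G
t=8: L0/L1/L2 = -/GH/- → run G
t=9: L0/L1/L2 = -/H/- → run H
t=10: L0/L1/L2 = -/H/- → run H
t=11: L0/L1/L2 = -/H/- → run H
t=12: (idle)
t=13: (idle)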